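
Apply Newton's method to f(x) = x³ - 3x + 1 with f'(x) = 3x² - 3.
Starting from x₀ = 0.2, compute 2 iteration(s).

f(x) = x³ - 3x + 1
f'(x) = 3x² - 3
x₀ = 0.2

Newton-Raphson formula: x_{n+1} = x_n - f(x_n)/f'(x_n)

Iteration 1:
  f(0.200000) = 0.408000
  f'(0.200000) = -2.880000
  x_1 = 0.200000 - 0.408000/(-2.880000) = 0.341667
Iteration 2:
  f(0.341667) = 0.014885
  f'(0.341667) = -2.649792
  x_2 = 0.341667 - 0.014885/(-2.649792) = 0.347284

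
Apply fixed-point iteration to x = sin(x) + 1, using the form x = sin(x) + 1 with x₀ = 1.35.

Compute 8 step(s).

Equation: x = sin(x) + 1
Fixed-point form: x = sin(x) + 1
x₀ = 1.35

x_1 = g(1.350000) = 1.975723
x_2 = g(1.975723) = 1.919131
x_3 = g(1.919131) = 1.939942
x_4 = g(1.939942) = 1.932636
x_5 = g(1.932636) = 1.935247
x_6 = g(1.935247) = 1.934320
x_7 = g(1.934320) = 1.934650
x_8 = g(1.934650) = 1.934532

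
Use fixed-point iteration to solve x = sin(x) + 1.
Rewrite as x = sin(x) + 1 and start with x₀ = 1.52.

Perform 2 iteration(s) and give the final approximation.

Equation: x = sin(x) + 1
Fixed-point form: x = sin(x) + 1
x₀ = 1.52

x_1 = g(1.520000) = 1.998710
x_2 = g(1.998710) = 1.909833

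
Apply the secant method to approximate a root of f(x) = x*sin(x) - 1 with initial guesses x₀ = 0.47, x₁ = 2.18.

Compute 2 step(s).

f(x) = x*sin(x) - 1
x₀ = 0.47, x₁ = 2.18

Secant formula: x_{n+1} = x_n - f(x_n)(x_n - x_{n-1})/(f(x_n) - f(x_{n-1}))

Iteration 1:
  f(0.470000) = -0.787143
  f(2.180000) = 0.787827
  x_2 = 2.180000 - 0.787827×(2.180000 - 0.470000)/(0.787827 - (-0.787143))
       = 1.324629
Iteration 2:
  f(2.180000) = 0.787827
  f(1.324629) = 0.284696
  x_3 = 1.324629 - 0.284696×(1.324629 - 2.180000)/(0.284696 - 0.787827)
       = 0.840618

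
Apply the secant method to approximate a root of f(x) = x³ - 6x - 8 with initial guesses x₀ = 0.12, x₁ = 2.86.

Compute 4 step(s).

f(x) = x³ - 6x - 8
x₀ = 0.12, x₁ = 2.86

Secant formula: x_{n+1} = x_n - f(x_n)(x_n - x_{n-1})/(f(x_n) - f(x_{n-1}))

Iteration 1:
  f(0.120000) = -8.718272
  f(2.860000) = -1.766344
  x_2 = 2.860000 - (-1.766344)×(2.860000 - 0.120000)/(-1.766344 - (-8.718272))
       = 3.556178
Iteration 2:
  f(2.860000) = -1.766344
  f(3.556178) = 15.635803
  x_3 = 3.556178 - 15.635803×(3.556178 - 2.860000)/(15.635803 - (-1.766344))
       = 2.930663
Iteration 3:
  f(3.556178) = 15.635803
  f(2.930663) = -0.413139
  x_4 = 2.930663 - (-0.413139)×(2.930663 - 3.556178)/(-0.413139 - 15.635803)
       = 2.946765
Iteration 4:
  f(2.930663) = -0.413139
  f(2.946765) = -0.092571
  x_5 = 2.946765 - (-0.092571)×(2.946765 - 2.930663)/(-0.092571 - (-0.413139))
       = 2.951415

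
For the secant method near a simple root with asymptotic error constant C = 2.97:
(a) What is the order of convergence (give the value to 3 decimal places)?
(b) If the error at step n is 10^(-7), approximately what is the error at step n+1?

(a) Secant method has superlinear convergence with order φ = (1+√5)/2 ≈ 1.618.
    This means |e_{n+1}| ≈ C|e_n|^1.618.

(b) With |e_n| = 10^(-7) and C = 2.97:
    |e_{n+1}| ≈ 2.97 × (10^(-7))^1.618 = 2.97 × 10^(-11.33)

(a) ≈ 1.618 (golden ratio); (b) |e_{n+1}| ≈ 1.401e-11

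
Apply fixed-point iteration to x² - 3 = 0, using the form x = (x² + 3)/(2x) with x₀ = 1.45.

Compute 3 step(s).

Equation: x² - 3 = 0
Fixed-point form: x = (x² + 3)/(2x)
x₀ = 1.45

x_1 = g(1.450000) = 1.759483
x_2 = g(1.759483) = 1.732265
x_3 = g(1.732265) = 1.732051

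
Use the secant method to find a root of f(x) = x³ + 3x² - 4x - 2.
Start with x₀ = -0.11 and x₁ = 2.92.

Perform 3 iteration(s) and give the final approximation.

f(x) = x³ + 3x² - 4x - 2
x₀ = -0.11, x₁ = 2.92

Secant formula: x_{n+1} = x_n - f(x_n)(x_n - x_{n-1})/(f(x_n) - f(x_{n-1}))

Iteration 1:
  f(-0.110000) = -1.525031
  f(2.920000) = 36.796288
  x_2 = 2.920000 - 36.796288×(2.920000 - (-0.110000))/(36.796288 - (-1.525031))
       = 0.010582
Iteration 2:
  f(2.920000) = 36.796288
  f(0.010582) = -2.041989
  x_3 = 0.010582 - (-2.041989)×(0.010582 - 2.920000)/(-2.041989 - 36.796288)
       = 0.163549
Iteration 3:
  f(0.010582) = -2.041989
  f(0.163549) = -2.569577
  x_4 = 0.163549 - (-2.569577)×(0.163549 - 0.010582)/(-2.569577 - (-2.041989))
       = -0.581468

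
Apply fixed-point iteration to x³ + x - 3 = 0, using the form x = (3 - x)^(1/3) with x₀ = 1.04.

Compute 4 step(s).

Equation: x³ + x - 3 = 0
Fixed-point form: x = (3 - x)^(1/3)
x₀ = 1.04

x_1 = g(1.040000) = 1.251465
x_2 = g(1.251465) = 1.204735
x_3 = g(1.204735) = 1.215373
x_4 = g(1.215373) = 1.212967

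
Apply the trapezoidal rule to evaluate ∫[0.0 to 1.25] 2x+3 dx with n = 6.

f(x) = 2x+3
a = 0.0, b = 1.25, n = 6
h = (b - a)/n = 0.208333

Trapezoidal rule: (h/2)[f(x₀) + 2f(x₁) + 2f(x₂) + ... + f(xₙ)]

x_0 = 0.0000, f(x_0) = 3.000000, coefficient = 1
x_1 = 0.2083, f(x_1) = 3.416667, coefficient = 2
x_2 = 0.4167, f(x_2) = 3.833333, coefficient = 2
x_3 = 0.6250, f(x_3) = 4.250000, coefficient = 2
x_4 = 0.8333, f(x_4) = 4.666667, coefficient = 2
x_5 = 1.0417, f(x_5) = 5.083333, coefficient = 2
x_6 = 1.2500, f(x_6) = 5.500000, coefficient = 1

I ≈ (0.208333/2) × 51.000000 = 5.312500
Exact value: 5.312500
Error: 0.000000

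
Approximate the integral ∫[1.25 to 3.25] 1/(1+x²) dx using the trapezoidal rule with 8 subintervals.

f(x) = 1/(1+x²)
a = 1.25, b = 3.25, n = 8
h = (b - a)/n = 0.250000

Trapezoidal rule: (h/2)[f(x₀) + 2f(x₁) + 2f(x₂) + ... + f(xₙ)]

x_0 = 1.2500, f(x_0) = 0.390244, coefficient = 1
x_1 = 1.5000, f(x_1) = 0.307692, coefficient = 2
x_2 = 1.7500, f(x_2) = 0.246154, coefficient = 2
x_3 = 2.0000, f(x_3) = 0.200000, coefficient = 2
x_4 = 2.2500, f(x_4) = 0.164948, coefficient = 2
x_5 = 2.5000, f(x_5) = 0.137931, coefficient = 2
x_6 = 2.7500, f(x_6) = 0.116788, coefficient = 2
x_7 = 3.0000, f(x_7) = 0.100000, coefficient = 2
x_8 = 3.2500, f(x_8) = 0.086486, coefficient = 1

I ≈ (0.250000/2) × 3.023758 = 0.377970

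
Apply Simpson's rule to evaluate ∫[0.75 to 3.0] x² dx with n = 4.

f(x) = x²
a = 0.75, b = 3.0, n = 4
h = (b - a)/n = 0.562500

Simpson's rule: (h/3)[f(x₀) + 4f(x₁) + 2f(x₂) + ... + f(xₙ)]

x_0 = 0.7500, f(x_0) = 0.562500, coefficient = 1
x_1 = 1.3125, f(x_1) = 1.722656, coefficient = 4
x_2 = 1.8750, f(x_2) = 3.515625, coefficient = 2
x_3 = 2.4375, f(x_3) = 5.941406, coefficient = 4
x_4 = 3.0000, f(x_4) = 9.000000, coefficient = 1

I ≈ (0.562500/3) × 47.250000 = 8.859375
Exact value: 8.859375
Error: 0.000000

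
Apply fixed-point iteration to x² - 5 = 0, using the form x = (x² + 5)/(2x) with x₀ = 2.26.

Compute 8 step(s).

Equation: x² - 5 = 0
Fixed-point form: x = (x² + 5)/(2x)
x₀ = 2.26

x_1 = g(2.260000) = 2.236195
x_2 = g(2.236195) = 2.236068
x_3 = g(2.236068) = 2.236068
x_4 = g(2.236068) = 2.236068
x_5 = g(2.236068) = 2.236068
x_6 = g(2.236068) = 2.236068
x_7 = g(2.236068) = 2.236068
x_8 = g(2.236068) = 2.236068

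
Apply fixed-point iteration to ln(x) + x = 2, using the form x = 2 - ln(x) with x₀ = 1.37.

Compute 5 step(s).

Equation: ln(x) + x = 2
Fixed-point form: x = 2 - ln(x)
x₀ = 1.37

x_1 = g(1.370000) = 1.685189
x_2 = g(1.685189) = 1.478122
x_3 = g(1.478122) = 1.609228
x_4 = g(1.609228) = 1.524246
x_5 = g(1.524246) = 1.578500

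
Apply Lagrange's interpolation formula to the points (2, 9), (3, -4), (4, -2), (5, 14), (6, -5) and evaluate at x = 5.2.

Lagrange interpolation formula:
P(x) = Σ yᵢ × Lᵢ(x)
where Lᵢ(x) = Π_{j≠i} (x - xⱼ)/(xᵢ - xⱼ)

L_0(5.2) = (5.2 - 3)/(2 - 3) × (5.2 - 4)/(2 - 4) × (5.2 - 5)/(2 - 5) × (5.2 - 6)/(2 - 6) = -0.017600
L_1(5.2) = (5.2 - 2)/(3 - 2) × (5.2 - 4)/(3 - 4) × (5.2 - 5)/(3 - 5) × (5.2 - 6)/(3 - 6) = 0.102400
L_2(5.2) = (5.2 - 2)/(4 - 2) × (5.2 - 3)/(4 - 3) × (5.2 - 5)/(4 - 5) × (5.2 - 6)/(4 - 6) = -0.281600
L_3(5.2) = (5.2 - 2)/(5 - 2) × (5.2 - 3)/(5 - 3) × (5.2 - 4)/(5 - 4) × (5.2 - 6)/(5 - 6) = 1.126400
L_4(5.2) = (5.2 - 2)/(6 - 2) × (5.2 - 3)/(6 - 3) × (5.2 - 4)/(6 - 4) × (5.2 - 5)/(6 - 5) = 0.070400

P(5.2) = 9×L_0(5.2) + (-4)×L_1(5.2) + (-2)×L_2(5.2) + 14×L_3(5.2) + (-5)×L_4(5.2)
P(5.2) = 15.412800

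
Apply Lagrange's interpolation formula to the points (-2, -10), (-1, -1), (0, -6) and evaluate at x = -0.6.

Lagrange interpolation formula:
P(x) = Σ yᵢ × Lᵢ(x)
where Lᵢ(x) = Π_{j≠i} (x - xⱼ)/(xᵢ - xⱼ)

L_0(-0.6) = (-0.6 - (-1))/(-2 - (-1)) × (-0.6 - 0)/(-2 - 0) = -0.120000
L_1(-0.6) = (-0.6 - (-2))/(-1 - (-2)) × (-0.6 - 0)/(-1 - 0) = 0.840000
L_2(-0.6) = (-0.6 - (-2))/(0 - (-2)) × (-0.6 - (-1))/(0 - (-1)) = 0.280000

P(-0.6) = (-10)×L_0(-0.6) + (-1)×L_1(-0.6) + (-6)×L_2(-0.6)
P(-0.6) = -1.320000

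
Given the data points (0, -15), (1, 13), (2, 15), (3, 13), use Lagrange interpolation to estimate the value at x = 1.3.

Lagrange interpolation formula:
P(x) = Σ yᵢ × Lᵢ(x)
where Lᵢ(x) = Π_{j≠i} (x - xⱼ)/(xᵢ - xⱼ)

L_0(1.3) = (1.3 - 1)/(0 - 1) × (1.3 - 2)/(0 - 2) × (1.3 - 3)/(0 - 3) = -0.059500
L_1(1.3) = (1.3 - 0)/(1 - 0) × (1.3 - 2)/(1 - 2) × (1.3 - 3)/(1 - 3) = 0.773500
L_2(1.3) = (1.3 - 0)/(2 - 0) × (1.3 - 1)/(2 - 1) × (1.3 - 3)/(2 - 3) = 0.331500
L_3(1.3) = (1.3 - 0)/(3 - 0) × (1.3 - 1)/(3 - 1) × (1.3 - 2)/(3 - 2) = -0.045500

P(1.3) = (-15)×L_0(1.3) + 13×L_1(1.3) + 15×L_2(1.3) + 13×L_3(1.3)
P(1.3) = 15.329000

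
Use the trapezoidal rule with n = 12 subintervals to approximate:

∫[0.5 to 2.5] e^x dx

f(x) = e^x
a = 0.5, b = 2.5, n = 12
h = (b - a)/n = 0.166667

Trapezoidal rule: (h/2)[f(x₀) + 2f(x₁) + 2f(x₂) + ... + f(xₙ)]

x_0 = 0.5000, f(x_0) = 1.648721, coefficient = 1
x_1 = 0.6667, f(x_1) = 1.947734, coefficient = 2
x_2 = 0.8333, f(x_2) = 2.300976, coefficient = 2
x_3 = 1.0000, f(x_3) = 2.718282, coefficient = 2
x_4 = 1.1667, f(x_4) = 3.211271, coefficient = 2
x_5 = 1.3333, f(x_5) = 3.793668, coefficient = 2
x_6 = 1.5000, f(x_6) = 4.481689, coefficient = 2
x_7 = 1.6667, f(x_7) = 5.294490, coefficient = 2
x_8 = 1.8333, f(x_8) = 6.254701, coefficient = 2
x_9 = 2.0000, f(x_9) = 7.389056, coefficient = 2
x_10 = 2.1667, f(x_10) = 8.729138, coefficient = 2
x_11 = 2.3333, f(x_11) = 10.312259, coefficient = 2
x_12 = 2.5000, f(x_12) = 12.182494, coefficient = 1

I ≈ (0.166667/2) × 126.697742 = 10.558145
Exact value: 10.533773
Error: 0.024372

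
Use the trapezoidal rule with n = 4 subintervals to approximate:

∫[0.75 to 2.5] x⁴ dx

f(x) = x⁴
a = 0.75, b = 2.5, n = 4
h = (b - a)/n = 0.437500

Trapezoidal rule: (h/2)[f(x₀) + 2f(x₁) + 2f(x₂) + ... + f(xₙ)]

x_0 = 0.7500, f(x_0) = 0.316406, coefficient = 1
x_1 = 1.1875, f(x_1) = 1.988541, coefficient = 2
x_2 = 1.6250, f(x_2) = 6.972900, coefficient = 2
x_3 = 2.0625, f(x_3) = 18.095718, coefficient = 2
x_4 = 2.5000, f(x_4) = 39.062500, coefficient = 1

I ≈ (0.437500/2) × 93.493225 = 20.451643
Exact value: 19.483789
Error: 0.967854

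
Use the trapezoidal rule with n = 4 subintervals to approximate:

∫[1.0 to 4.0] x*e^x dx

f(x) = x*e^x
a = 1.0, b = 4.0, n = 4
h = (b - a)/n = 0.750000

Trapezoidal rule: (h/2)[f(x₀) + 2f(x₁) + 2f(x₂) + ... + f(xₙ)]

x_0 = 1.0000, f(x_0) = 2.718282, coefficient = 1
x_1 = 1.7500, f(x_1) = 10.070555, coefficient = 2
x_2 = 2.5000, f(x_2) = 30.456235, coefficient = 2
x_3 = 3.2500, f(x_3) = 83.818605, coefficient = 2
x_4 = 4.0000, f(x_4) = 218.392600, coefficient = 1

I ≈ (0.750000/2) × 469.801671 = 176.175626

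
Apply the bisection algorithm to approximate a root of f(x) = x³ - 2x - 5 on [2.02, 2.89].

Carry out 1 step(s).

f(x) = x³ - 2x - 5
Initial interval: [2.02, 2.89]

Iteration 1:
  c_1 = (2.020000 + 2.890000)/2 = 2.455000
  f(c_1) = f(2.455000) = 4.886346
  f(a) × f(c) < 0, new interval: [2.020000, 2.455000]

After 1 iteration(s), the approximation is c_1 = 2.455000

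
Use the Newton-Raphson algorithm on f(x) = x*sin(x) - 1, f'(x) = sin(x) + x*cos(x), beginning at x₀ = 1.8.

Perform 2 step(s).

f(x) = x*sin(x) - 1
f'(x) = sin(x) + x*cos(x)
x₀ = 1.8

Newton-Raphson formula: x_{n+1} = x_n - f(x_n)/f'(x_n)

Iteration 1:
  f(1.800000) = 0.752926
  f'(1.800000) = 0.564884
  x_1 = 1.800000 - 0.752926/0.564884 = 0.467114
Iteration 2:
  f(0.467114) = -0.789653
  f'(0.467114) = 0.867384
  x_2 = 0.467114 - (-0.789653)/0.867384 = 1.377499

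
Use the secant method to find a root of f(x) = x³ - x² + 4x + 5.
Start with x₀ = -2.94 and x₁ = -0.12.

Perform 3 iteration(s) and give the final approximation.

f(x) = x³ - x² + 4x + 5
x₀ = -2.94, x₁ = -0.12

Secant formula: x_{n+1} = x_n - f(x_n)(x_n - x_{n-1})/(f(x_n) - f(x_{n-1}))

Iteration 1:
  f(-2.940000) = -40.815784
  f(-0.120000) = 4.503872
  x_2 = -0.120000 - 4.503872×(-0.120000 - (-2.940000))/(4.503872 - (-40.815784))
       = -0.400252
Iteration 2:
  f(-0.120000) = 4.503872
  f(-0.400252) = 3.174670
  x_3 = -0.400252 - 3.174670×(-0.400252 - (-0.120000))/(3.174670 - 4.503872)
       = -1.069606
Iteration 3:
  f(-0.400252) = 3.174670
  f(-1.069606) = -1.646174
  x_4 = -1.069606 - (-1.646174)×(-1.069606 - (-0.400252))/(-1.646174 - 3.174670)
       = -0.841042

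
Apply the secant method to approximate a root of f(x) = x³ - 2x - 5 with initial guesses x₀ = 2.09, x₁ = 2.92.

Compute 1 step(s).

f(x) = x³ - 2x - 5
x₀ = 2.09, x₁ = 2.92

Secant formula: x_{n+1} = x_n - f(x_n)(x_n - x_{n-1})/(f(x_n) - f(x_{n-1}))

Iteration 1:
  f(2.090000) = -0.050671
  f(2.920000) = 14.057088
  x_2 = 2.920000 - 14.057088×(2.920000 - 2.090000)/(14.057088 - (-0.050671))
       = 2.092981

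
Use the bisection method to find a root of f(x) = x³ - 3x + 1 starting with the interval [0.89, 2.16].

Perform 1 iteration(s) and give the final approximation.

f(x) = x³ - 3x + 1
Initial interval: [0.89, 2.16]

Iteration 1:
  c_1 = (0.890000 + 2.160000)/2 = 1.525000
  f(c_1) = f(1.525000) = -0.028422
  f(a) × f(c) ≥ 0, new interval: [1.525000, 2.160000]

After 1 iteration(s), the approximation is c_1 = 1.525000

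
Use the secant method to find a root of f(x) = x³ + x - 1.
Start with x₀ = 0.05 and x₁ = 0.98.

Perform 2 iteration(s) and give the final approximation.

f(x) = x³ + x - 1
x₀ = 0.05, x₁ = 0.98

Secant formula: x_{n+1} = x_n - f(x_n)(x_n - x_{n-1})/(f(x_n) - f(x_{n-1}))

Iteration 1:
  f(0.050000) = -0.949875
  f(0.980000) = 0.921192
  x_2 = 0.980000 - 0.921192×(0.980000 - 0.050000)/(0.921192 - (-0.949875))
       = 0.522128
Iteration 2:
  f(0.980000) = 0.921192
  f(0.522128) = -0.335530
  x_3 = 0.522128 - (-0.335530)×(0.522128 - 0.980000)/(-0.335530 - 0.921192)
       = 0.644375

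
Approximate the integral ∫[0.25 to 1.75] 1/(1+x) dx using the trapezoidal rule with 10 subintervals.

f(x) = 1/(1+x)
a = 0.25, b = 1.75, n = 10
h = (b - a)/n = 0.150000

Trapezoidal rule: (h/2)[f(x₀) + 2f(x₁) + 2f(x₂) + ... + f(xₙ)]

x_0 = 0.2500, f(x_0) = 0.800000, coefficient = 1
x_1 = 0.4000, f(x_1) = 0.714286, coefficient = 2
x_2 = 0.5500, f(x_2) = 0.645161, coefficient = 2
x_3 = 0.7000, f(x_3) = 0.588235, coefficient = 2
x_4 = 0.8500, f(x_4) = 0.540541, coefficient = 2
x_5 = 1.0000, f(x_5) = 0.500000, coefficient = 2
x_6 = 1.1500, f(x_6) = 0.465116, coefficient = 2
x_7 = 1.3000, f(x_7) = 0.434783, coefficient = 2
x_8 = 1.4500, f(x_8) = 0.408163, coefficient = 2
x_9 = 1.6000, f(x_9) = 0.384615, coefficient = 2
x_10 = 1.7500, f(x_10) = 0.363636, coefficient = 1

I ≈ (0.150000/2) × 10.525437 = 0.789408
Exact value: 0.788457
Error: 0.000950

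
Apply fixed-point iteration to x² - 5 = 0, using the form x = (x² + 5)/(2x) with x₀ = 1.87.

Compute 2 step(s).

Equation: x² - 5 = 0
Fixed-point form: x = (x² + 5)/(2x)
x₀ = 1.87

x_1 = g(1.870000) = 2.271898
x_2 = g(2.271898) = 2.236351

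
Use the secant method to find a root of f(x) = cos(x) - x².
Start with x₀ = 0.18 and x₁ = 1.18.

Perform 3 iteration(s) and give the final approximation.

f(x) = cos(x) - x²
x₀ = 0.18, x₁ = 1.18

Secant formula: x_{n+1} = x_n - f(x_n)(x_n - x_{n-1})/(f(x_n) - f(x_{n-1}))

Iteration 1:
  f(0.180000) = 0.951444
  f(1.180000) = -1.011475
  x_2 = 1.180000 - (-1.011475)×(1.180000 - 0.180000)/(-1.011475 - 0.951444)
       = 0.664709
Iteration 2:
  f(1.180000) = -1.011475
  f(0.664709) = 0.345259
  x_3 = 0.664709 - 0.345259×(0.664709 - 1.180000)/(0.345259 - (-1.011475))
       = 0.795839
Iteration 3:
  f(0.664709) = 0.345259
  f(0.795839) = 0.066326
  x_4 = 0.795839 - 0.066326×(0.795839 - 0.664709)/(0.066326 - 0.345259)
       = 0.827020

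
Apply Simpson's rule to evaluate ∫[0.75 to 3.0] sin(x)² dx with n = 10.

f(x) = sin(x)²
a = 0.75, b = 3.0, n = 10
h = (b - a)/n = 0.225000

Simpson's rule: (h/3)[f(x₀) + 4f(x₁) + 2f(x₂) + ... + f(xₙ)]

x_0 = 0.7500, f(x_0) = 0.464631, coefficient = 1
x_1 = 0.9750, f(x_1) = 0.685090, coefficient = 4
x_2 = 1.2000, f(x_2) = 0.868697, coefficient = 2
x_3 = 1.4250, f(x_3) = 0.978894, coefficient = 4
x_4 = 1.6500, f(x_4) = 0.993740, coefficient = 2
x_5 = 1.8750, f(x_5) = 0.910280, coefficient = 4
x_6 = 2.1000, f(x_6) = 0.745130, coefficient = 2
x_7 = 2.3250, f(x_7) = 0.531174, coefficient = 4
x_8 = 2.5500, f(x_8) = 0.311011, coefficient = 2
x_9 = 2.7750, f(x_9) = 0.128477, coefficient = 4
x_10 = 3.0000, f(x_10) = 0.019915, coefficient = 1

I ≈ (0.225000/3) × 19.257362 = 1.444302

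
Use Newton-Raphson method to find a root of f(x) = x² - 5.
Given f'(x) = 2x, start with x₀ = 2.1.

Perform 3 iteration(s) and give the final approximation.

f(x) = x² - 5
f'(x) = 2x
x₀ = 2.1

Newton-Raphson formula: x_{n+1} = x_n - f(x_n)/f'(x_n)

Iteration 1:
  f(2.100000) = -0.590000
  f'(2.100000) = 4.200000
  x_1 = 2.100000 - (-0.590000)/4.200000 = 2.240476
Iteration 2:
  f(2.240476) = 0.019734
  f'(2.240476) = 4.480952
  x_2 = 2.240476 - 0.019734/4.480952 = 2.236072
Iteration 3:
  f(2.236072) = 0.000019
  f'(2.236072) = 4.472145
  x_3 = 2.236072 - 0.000019/4.472145 = 2.236068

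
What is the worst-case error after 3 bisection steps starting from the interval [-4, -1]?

Bisection error bound: |error| ≤ (b-a)/2^n
|error| ≤ (-1 - (-4))/2^3 = 3/2^3
|error| ≤ 0.3750000000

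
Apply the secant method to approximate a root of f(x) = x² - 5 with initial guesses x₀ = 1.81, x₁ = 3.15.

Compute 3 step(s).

f(x) = x² - 5
x₀ = 1.81, x₁ = 3.15

Secant formula: x_{n+1} = x_n - f(x_n)(x_n - x_{n-1})/(f(x_n) - f(x_{n-1}))

Iteration 1:
  f(1.810000) = -1.723900
  f(3.150000) = 4.922500
  x_2 = 3.150000 - 4.922500×(3.150000 - 1.810000)/(4.922500 - (-1.723900))
       = 2.157560
Iteration 2:
  f(3.150000) = 4.922500
  f(2.157560) = -0.344933
  x_3 = 2.157560 - (-0.344933)×(2.157560 - 3.150000)/(-0.344933 - 4.922500)
       = 2.222549
Iteration 3:
  f(2.157560) = -0.344933
  f(2.222549) = -0.060274
  x_4 = 2.222549 - (-0.060274)×(2.222549 - 2.157560)/(-0.060274 - (-0.344933))
       = 2.236310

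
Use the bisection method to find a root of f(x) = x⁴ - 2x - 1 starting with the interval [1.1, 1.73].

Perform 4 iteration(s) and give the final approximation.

f(x) = x⁴ - 2x - 1
Initial interval: [1.1, 1.73]

Iteration 1:
  c_1 = (1.100000 + 1.730000)/2 = 1.415000
  f(c_1) = f(1.415000) = 0.178905
  f(a) × f(c) < 0, new interval: [1.100000, 1.415000]
Iteration 2:
  c_2 = (1.100000 + 1.415000)/2 = 1.257500
  f(c_2) = f(1.257500) = -1.014471
  f(a) × f(c) ≥ 0, new interval: [1.257500, 1.415000]
Iteration 3:
  c_3 = (1.257500 + 1.415000)/2 = 1.336250
  f(c_3) = f(1.336250) = -0.484261
  f(a) × f(c) ≥ 0, new interval: [1.336250, 1.415000]
Iteration 4:
  c_4 = (1.336250 + 1.415000)/2 = 1.375625
  f(c_4) = f(1.375625) = -0.170284
  f(a) × f(c) ≥ 0, new interval: [1.375625, 1.415000]

After 4 iteration(s), the approximation is c_4 = 1.375625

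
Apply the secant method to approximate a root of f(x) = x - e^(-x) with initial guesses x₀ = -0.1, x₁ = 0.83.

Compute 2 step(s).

f(x) = x - e^(-x)
x₀ = -0.1, x₁ = 0.83

Secant formula: x_{n+1} = x_n - f(x_n)(x_n - x_{n-1})/(f(x_n) - f(x_{n-1}))

Iteration 1:
  f(-0.100000) = -1.205171
  f(0.830000) = 0.393951
  x_2 = 0.830000 - 0.393951×(0.830000 - (-0.100000))/(0.393951 - (-1.205171))
       = 0.600890
Iteration 2:
  f(0.830000) = 0.393951
  f(0.600890) = 0.052567
  x_3 = 0.600890 - 0.052567×(0.600890 - 0.830000)/(0.052567 - 0.393951)
       = 0.565611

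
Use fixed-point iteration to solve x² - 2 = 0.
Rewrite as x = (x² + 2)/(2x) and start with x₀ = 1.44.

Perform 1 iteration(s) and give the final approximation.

Equation: x² - 2 = 0
Fixed-point form: x = (x² + 2)/(2x)
x₀ = 1.44

x_1 = g(1.440000) = 1.414444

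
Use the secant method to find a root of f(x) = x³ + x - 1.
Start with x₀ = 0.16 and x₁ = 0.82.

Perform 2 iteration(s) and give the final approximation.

f(x) = x³ + x - 1
x₀ = 0.16, x₁ = 0.82

Secant formula: x_{n+1} = x_n - f(x_n)(x_n - x_{n-1})/(f(x_n) - f(x_{n-1}))

Iteration 1:
  f(0.160000) = -0.835904
  f(0.820000) = 0.371368
  x_2 = 0.820000 - 0.371368×(0.820000 - 0.160000)/(0.371368 - (-0.835904))
       = 0.616978
Iteration 2:
  f(0.820000) = 0.371368
  f(0.616978) = -0.148162
  x_3 = 0.616978 - (-0.148162)×(0.616978 - 0.820000)/(-0.148162 - 0.371368)
       = 0.674877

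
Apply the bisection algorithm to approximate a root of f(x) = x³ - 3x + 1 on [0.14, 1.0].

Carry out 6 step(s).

f(x) = x³ - 3x + 1
Initial interval: [0.14, 1.0]

Iteration 1:
  c_1 = (0.140000 + 1.000000)/2 = 0.570000
  f(c_1) = f(0.570000) = -0.524807
  f(a) × f(c) < 0, new interval: [0.140000, 0.570000]
Iteration 2:
  c_2 = (0.140000 + 0.570000)/2 = 0.355000
  f(c_2) = f(0.355000) = -0.020261
  f(a) × f(c) < 0, new interval: [0.140000, 0.355000]
Iteration 3:
  c_3 = (0.140000 + 0.355000)/2 = 0.247500
  f(c_3) = f(0.247500) = 0.272661
  f(a) × f(c) ≥ 0, new interval: [0.247500, 0.355000]
Iteration 4:
  c_4 = (0.247500 + 0.355000)/2 = 0.301250
  f(c_4) = f(0.301250) = 0.123589
  f(a) × f(c) ≥ 0, new interval: [0.301250, 0.355000]
Iteration 5:
  c_5 = (0.301250 + 0.355000)/2 = 0.328125
  f(c_5) = f(0.328125) = 0.050953
  f(a) × f(c) ≥ 0, new interval: [0.328125, 0.355000]
Iteration 6:
  c_6 = (0.328125 + 0.355000)/2 = 0.341562
  f(c_6) = f(0.341562) = 0.015161
  f(a) × f(c) ≥ 0, new interval: [0.341562, 0.355000]

After 6 iteration(s), the approximation is c_6 = 0.341562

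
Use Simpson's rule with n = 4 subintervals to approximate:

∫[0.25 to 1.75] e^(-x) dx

f(x) = e^(-x)
a = 0.25, b = 1.75, n = 4
h = (b - a)/n = 0.375000

Simpson's rule: (h/3)[f(x₀) + 4f(x₁) + 2f(x₂) + ... + f(xₙ)]

x_0 = 0.2500, f(x_0) = 0.778801, coefficient = 1
x_1 = 0.6250, f(x_1) = 0.535261, coefficient = 4
x_2 = 1.0000, f(x_2) = 0.367879, coefficient = 2
x_3 = 1.3750, f(x_3) = 0.252840, coefficient = 4
x_4 = 1.7500, f(x_4) = 0.173774, coefficient = 1

I ≈ (0.375000/3) × 4.840738 = 0.605092
Exact value: 0.605027
Error: 0.000065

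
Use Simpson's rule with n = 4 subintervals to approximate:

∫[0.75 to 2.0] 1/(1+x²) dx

f(x) = 1/(1+x²)
a = 0.75, b = 2.0, n = 4
h = (b - a)/n = 0.312500

Simpson's rule: (h/3)[f(x₀) + 4f(x₁) + 2f(x₂) + ... + f(xₙ)]

x_0 = 0.7500, f(x_0) = 0.640000, coefficient = 1
x_1 = 1.0625, f(x_1) = 0.469725, coefficient = 4
x_2 = 1.3750, f(x_2) = 0.345946, coefficient = 2
x_3 = 1.6875, f(x_3) = 0.259898, coefficient = 4
x_4 = 2.0000, f(x_4) = 0.200000, coefficient = 1

I ≈ (0.312500/3) × 4.450385 = 0.463582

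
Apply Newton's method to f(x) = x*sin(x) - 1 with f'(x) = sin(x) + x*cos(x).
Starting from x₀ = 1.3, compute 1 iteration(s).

f(x) = x*sin(x) - 1
f'(x) = sin(x) + x*cos(x)
x₀ = 1.3

Newton-Raphson formula: x_{n+1} = x_n - f(x_n)/f'(x_n)

Iteration 1:
  f(1.300000) = 0.252626
  f'(1.300000) = 1.311307
  x_1 = 1.300000 - 0.252626/1.311307 = 1.107348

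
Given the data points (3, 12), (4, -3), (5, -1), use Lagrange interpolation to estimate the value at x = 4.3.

Lagrange interpolation formula:
P(x) = Σ yᵢ × Lᵢ(x)
where Lᵢ(x) = Π_{j≠i} (x - xⱼ)/(xᵢ - xⱼ)

L_0(4.3) = (4.3 - 4)/(3 - 4) × (4.3 - 5)/(3 - 5) = -0.105000
L_1(4.3) = (4.3 - 3)/(4 - 3) × (4.3 - 5)/(4 - 5) = 0.910000
L_2(4.3) = (4.3 - 3)/(5 - 3) × (4.3 - 4)/(5 - 4) = 0.195000

P(4.3) = 12×L_0(4.3) + (-3)×L_1(4.3) + (-1)×L_2(4.3)
P(4.3) = -4.185000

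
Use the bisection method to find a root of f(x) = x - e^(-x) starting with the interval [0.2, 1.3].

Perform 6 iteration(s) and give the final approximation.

f(x) = x - e^(-x)
Initial interval: [0.2, 1.3]

Iteration 1:
  c_1 = (0.200000 + 1.300000)/2 = 0.750000
  f(c_1) = f(0.750000) = 0.277633
  f(a) × f(c) < 0, new interval: [0.200000, 0.750000]
Iteration 2:
  c_2 = (0.200000 + 0.750000)/2 = 0.475000
  f(c_2) = f(0.475000) = -0.146885
  f(a) × f(c) ≥ 0, new interval: [0.475000, 0.750000]
Iteration 3:
  c_3 = (0.475000 + 0.750000)/2 = 0.612500
  f(c_3) = f(0.612500) = 0.070506
  f(a) × f(c) < 0, new interval: [0.475000, 0.612500]
Iteration 4:
  c_4 = (0.475000 + 0.612500)/2 = 0.543750
  f(c_4) = f(0.543750) = -0.036817
  f(a) × f(c) ≥ 0, new interval: [0.543750, 0.612500]
Iteration 5:
  c_5 = (0.543750 + 0.612500)/2 = 0.578125
  f(c_5) = f(0.578125) = 0.017176
  f(a) × f(c) < 0, new interval: [0.543750, 0.578125]
Iteration 6:
  c_6 = (0.543750 + 0.578125)/2 = 0.560937
  f(c_6) = f(0.560937) = -0.009736
  f(a) × f(c) ≥ 0, new interval: [0.560937, 0.578125]

After 6 iteration(s), the approximation is c_6 = 0.560937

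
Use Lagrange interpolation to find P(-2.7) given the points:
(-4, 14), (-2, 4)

Lagrange interpolation formula:
P(x) = Σ yᵢ × Lᵢ(x)
where Lᵢ(x) = Π_{j≠i} (x - xⱼ)/(xᵢ - xⱼ)

L_0(-2.7) = (-2.7 - (-2))/(-4 - (-2)) = 0.350000
L_1(-2.7) = (-2.7 - (-4))/(-2 - (-4)) = 0.650000

P(-2.7) = 14×L_0(-2.7) + 4×L_1(-2.7)
P(-2.7) = 7.500000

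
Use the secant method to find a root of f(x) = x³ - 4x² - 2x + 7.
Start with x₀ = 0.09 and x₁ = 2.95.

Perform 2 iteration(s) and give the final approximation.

f(x) = x³ - 4x² - 2x + 7
x₀ = 0.09, x₁ = 2.95

Secant formula: x_{n+1} = x_n - f(x_n)(x_n - x_{n-1})/(f(x_n) - f(x_{n-1}))

Iteration 1:
  f(0.090000) = 6.788329
  f(2.950000) = -8.037625
  x_2 = 2.950000 - (-8.037625)×(2.950000 - 0.090000)/(-8.037625 - 6.788329)
       = 1.399502
Iteration 2:
  f(2.950000) = -8.037625
  f(1.399502) = -0.892357
  x_3 = 1.399502 - (-0.892357)×(1.399502 - 2.950000)/(-0.892357 - (-8.037625))
       = 1.205864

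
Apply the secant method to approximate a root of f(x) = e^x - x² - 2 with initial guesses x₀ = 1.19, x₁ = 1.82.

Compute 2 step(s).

f(x) = e^x - x² - 2
x₀ = 1.19, x₁ = 1.82

Secant formula: x_{n+1} = x_n - f(x_n)(x_n - x_{n-1})/(f(x_n) - f(x_{n-1}))

Iteration 1:
  f(1.190000) = -0.129019
  f(1.820000) = 0.859458
  x_2 = 1.820000 - 0.859458×(1.820000 - 1.190000)/(0.859458 - (-0.129019))
       = 1.272229
Iteration 2:
  f(1.820000) = 0.859458
  f(1.272229) = -0.049768
  x_3 = 1.272229 - (-0.049768)×(1.272229 - 1.820000)/(-0.049768 - 0.859458)
       = 1.302212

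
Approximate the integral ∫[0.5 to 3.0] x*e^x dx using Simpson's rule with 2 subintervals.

f(x) = x*e^x
a = 0.5, b = 3.0, n = 2
h = (b - a)/n = 1.250000

Simpson's rule: (h/3)[f(x₀) + 4f(x₁) + 2f(x₂) + ... + f(xₙ)]

x_0 = 0.5000, f(x_0) = 0.824361, coefficient = 1
x_1 = 1.7500, f(x_1) = 10.070555, coefficient = 4
x_2 = 3.0000, f(x_2) = 60.256611, coefficient = 1

I ≈ (1.250000/3) × 101.363190 = 42.234663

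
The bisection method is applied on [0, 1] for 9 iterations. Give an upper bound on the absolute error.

Bisection error bound: |error| ≤ (b-a)/2^n
|error| ≤ (1 - 0)/2^9 = 1/2^9
|error| ≤ 0.0019531250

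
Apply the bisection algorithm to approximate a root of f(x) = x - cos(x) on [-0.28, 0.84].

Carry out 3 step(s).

f(x) = x - cos(x)
Initial interval: [-0.28, 0.84]

Iteration 1:
  c_1 = (-0.280000 + 0.840000)/2 = 0.280000
  f(c_1) = f(0.280000) = -0.681055
  f(a) × f(c) ≥ 0, new interval: [0.280000, 0.840000]
Iteration 2:
  c_2 = (0.280000 + 0.840000)/2 = 0.560000
  f(c_2) = f(0.560000) = -0.287255
  f(a) × f(c) ≥ 0, new interval: [0.560000, 0.840000]
Iteration 3:
  c_3 = (0.560000 + 0.840000)/2 = 0.700000
  f(c_3) = f(0.700000) = -0.064842
  f(a) × f(c) ≥ 0, new interval: [0.700000, 0.840000]

After 3 iteration(s), the approximation is c_3 = 0.700000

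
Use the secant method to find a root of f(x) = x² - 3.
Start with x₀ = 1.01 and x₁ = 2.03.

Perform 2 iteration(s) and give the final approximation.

f(x) = x² - 3
x₀ = 1.01, x₁ = 2.03

Secant formula: x_{n+1} = x_n - f(x_n)(x_n - x_{n-1})/(f(x_n) - f(x_{n-1}))

Iteration 1:
  f(1.010000) = -1.979900
  f(2.030000) = 1.120900
  x_2 = 2.030000 - 1.120900×(2.030000 - 1.010000)/(1.120900 - (-1.979900))
       = 1.661283
Iteration 2:
  f(2.030000) = 1.120900
  f(1.661283) = -0.240139
  x_3 = 1.661283 - (-0.240139)×(1.661283 - 2.030000)/(-0.240139 - 1.120900)
       = 1.726339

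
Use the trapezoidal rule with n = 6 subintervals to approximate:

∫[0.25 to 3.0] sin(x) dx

f(x) = sin(x)
a = 0.25, b = 3.0, n = 6
h = (b - a)/n = 0.458333

Trapezoidal rule: (h/2)[f(x₀) + 2f(x₁) + 2f(x₂) + ... + f(xₙ)]

x_0 = 0.2500, f(x_0) = 0.247404, coefficient = 1
x_1 = 0.7083, f(x_1) = 0.650569, coefficient = 2
x_2 = 1.1667, f(x_2) = 0.919445, coefficient = 2
x_3 = 1.6250, f(x_3) = 0.998531, coefficient = 2
x_4 = 2.0833, f(x_4) = 0.871503, coefficient = 2
x_5 = 2.5417, f(x_5) = 0.564581, coefficient = 2
x_6 = 3.0000, f(x_6) = 0.141120, coefficient = 1

I ≈ (0.458333/2) × 8.397784 = 1.924492
Exact value: 1.958905
Error: 0.034413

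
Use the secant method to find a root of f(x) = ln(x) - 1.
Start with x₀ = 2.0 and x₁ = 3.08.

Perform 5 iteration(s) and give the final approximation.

f(x) = ln(x) - 1
x₀ = 2.0, x₁ = 3.08

Secant formula: x_{n+1} = x_n - f(x_n)(x_n - x_{n-1})/(f(x_n) - f(x_{n-1}))

Iteration 1:
  f(2.000000) = -0.306853
  f(3.080000) = 0.124930
  x_2 = 3.080000 - 0.124930×(3.080000 - 2.000000)/(0.124930 - (-0.306853))
       = 2.767519
Iteration 2:
  f(3.080000) = 0.124930
  f(2.767519) = 0.017951
  x_3 = 2.767519 - 0.017951×(2.767519 - 3.080000)/(0.017951 - 0.124930)
       = 2.715084
Iteration 3:
  f(2.767519) = 0.017951
  f(2.715084) = -0.001177
  x_4 = 2.715084 - (-0.001177)×(2.715084 - 2.767519)/(-0.001177 - 0.017951)
       = 2.718311
Iteration 4:
  f(2.715084) = -0.001177
  f(2.718311) = 0.000011
  x_5 = 2.718311 - 0.000011×(2.718311 - 2.715084)/(0.000011 - (-0.001177))
       = 2.718282
Iteration 5:
  f(2.718311) = 0.000011
  f(2.718282) = 0.000000
  x_6 = 2.718282 - 0.000000×(2.718282 - 2.718311)/(0.000000 - 0.000011)
       = 2.718282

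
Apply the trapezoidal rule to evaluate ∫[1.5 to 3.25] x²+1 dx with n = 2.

f(x) = x²+1
a = 1.5, b = 3.25, n = 2
h = (b - a)/n = 0.875000

Trapezoidal rule: (h/2)[f(x₀) + 2f(x₁) + 2f(x₂) + ... + f(xₙ)]

x_0 = 1.5000, f(x_0) = 3.250000, coefficient = 1
x_1 = 2.3750, f(x_1) = 6.640625, coefficient = 2
x_2 = 3.2500, f(x_2) = 11.562500, coefficient = 1

I ≈ (0.875000/2) × 28.093750 = 12.291016
Exact value: 12.067708
Error: 0.223307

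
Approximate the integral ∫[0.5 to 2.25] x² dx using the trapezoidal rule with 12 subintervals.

f(x) = x²
a = 0.5, b = 2.25, n = 12
h = (b - a)/n = 0.145833

Trapezoidal rule: (h/2)[f(x₀) + 2f(x₁) + 2f(x₂) + ... + f(xₙ)]

x_0 = 0.5000, f(x_0) = 0.250000, coefficient = 1
x_1 = 0.6458, f(x_1) = 0.417101, coefficient = 2
x_2 = 0.7917, f(x_2) = 0.626736, coefficient = 2
x_3 = 0.9375, f(x_3) = 0.878906, coefficient = 2
x_4 = 1.0833, f(x_4) = 1.173611, coefficient = 2
x_5 = 1.2292, f(x_5) = 1.510851, coefficient = 2
x_6 = 1.3750, f(x_6) = 1.890625, coefficient = 2
x_7 = 1.5208, f(x_7) = 2.312934, coefficient = 2
x_8 = 1.6667, f(x_8) = 2.777778, coefficient = 2
x_9 = 1.8125, f(x_9) = 3.285156, coefficient = 2
x_10 = 1.9583, f(x_10) = 3.835069, coefficient = 2
x_11 = 2.1042, f(x_11) = 4.427517, coefficient = 2
x_12 = 2.2500, f(x_12) = 5.062500, coefficient = 1

I ≈ (0.145833/2) × 51.585069 = 3.761411
Exact value: 3.755208
Error: 0.006203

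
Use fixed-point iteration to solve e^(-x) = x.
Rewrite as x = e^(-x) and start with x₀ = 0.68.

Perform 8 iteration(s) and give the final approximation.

Equation: e^(-x) = x
Fixed-point form: x = e^(-x)
x₀ = 0.68

x_1 = g(0.680000) = 0.506617
x_2 = g(0.506617) = 0.602531
x_3 = g(0.602531) = 0.547425
x_4 = g(0.547425) = 0.578438
x_5 = g(0.578438) = 0.560774
x_6 = g(0.560774) = 0.570767
x_7 = g(0.570767) = 0.565092
x_8 = g(0.565092) = 0.568308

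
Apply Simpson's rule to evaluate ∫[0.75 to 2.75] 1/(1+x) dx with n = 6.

f(x) = 1/(1+x)
a = 0.75, b = 2.75, n = 6
h = (b - a)/n = 0.333333

Simpson's rule: (h/3)[f(x₀) + 4f(x₁) + 2f(x₂) + ... + f(xₙ)]

x_0 = 0.7500, f(x_0) = 0.571429, coefficient = 1
x_1 = 1.0833, f(x_1) = 0.480000, coefficient = 4
x_2 = 1.4167, f(x_2) = 0.413793, coefficient = 2
x_3 = 1.7500, f(x_3) = 0.363636, coefficient = 4
x_4 = 2.0833, f(x_4) = 0.324324, coefficient = 2
x_5 = 2.4167, f(x_5) = 0.292683, coefficient = 4
x_6 = 2.7500, f(x_6) = 0.266667, coefficient = 1

I ≈ (0.333333/3) × 6.859607 = 0.762179
Exact value: 0.762140
Error: 0.000039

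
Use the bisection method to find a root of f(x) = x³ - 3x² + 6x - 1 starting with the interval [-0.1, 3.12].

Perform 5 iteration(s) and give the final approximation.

f(x) = x³ - 3x² + 6x - 1
Initial interval: [-0.1, 3.12]

Iteration 1:
  c_1 = (-0.100000 + 3.120000)/2 = 1.510000
  f(c_1) = f(1.510000) = 4.662651
  f(a) × f(c) < 0, new interval: [-0.100000, 1.510000]
Iteration 2:
  c_2 = (-0.100000 + 1.510000)/2 = 0.705000
  f(c_2) = f(0.705000) = 2.089328
  f(a) × f(c) < 0, new interval: [-0.100000, 0.705000]
Iteration 3:
  c_3 = (-0.100000 + 0.705000)/2 = 0.302500
  f(c_3) = f(0.302500) = 0.568162
  f(a) × f(c) < 0, new interval: [-0.100000, 0.302500]
Iteration 4:
  c_4 = (-0.100000 + 0.302500)/2 = 0.101250
  f(c_4) = f(0.101250) = -0.422217
  f(a) × f(c) ≥ 0, new interval: [0.101250, 0.302500]
Iteration 5:
  c_5 = (0.101250 + 0.302500)/2 = 0.201875
  f(c_5) = f(0.201875) = 0.097217
  f(a) × f(c) < 0, new interval: [0.101250, 0.201875]

After 5 iteration(s), the approximation is c_5 = 0.201875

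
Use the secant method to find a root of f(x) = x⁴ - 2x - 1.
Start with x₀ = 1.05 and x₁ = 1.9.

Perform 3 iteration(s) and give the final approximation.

f(x) = x⁴ - 2x - 1
x₀ = 1.05, x₁ = 1.9

Secant formula: x_{n+1} = x_n - f(x_n)(x_n - x_{n-1})/(f(x_n) - f(x_{n-1}))

Iteration 1:
  f(1.050000) = -1.884494
  f(1.900000) = 8.232100
  x_2 = 1.900000 - 8.232100×(1.900000 - 1.050000)/(8.232100 - (-1.884494))
       = 1.208336
Iteration 2:
  f(1.900000) = 8.232100
  f(1.208336) = -1.284851
  x_3 = 1.208336 - (-1.284851)×(1.208336 - 1.900000)/(-1.284851 - 8.232100)
       = 1.301715
Iteration 3:
  f(1.208336) = -1.284851
  f(1.301715) = -0.732228
  x_4 = 1.301715 - (-0.732228)×(1.301715 - 1.208336)/(-0.732228 - (-1.284851))
       = 1.425443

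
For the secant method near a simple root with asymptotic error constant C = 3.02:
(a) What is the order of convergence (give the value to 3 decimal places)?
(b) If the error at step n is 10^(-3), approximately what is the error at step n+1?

(a) Secant method has superlinear convergence with order φ = (1+√5)/2 ≈ 1.618.
    This means |e_{n+1}| ≈ C|e_n|^1.618.

(b) With |e_n| = 10^(-3) and C = 3.02:
    |e_{n+1}| ≈ 3.02 × (10^(-3))^1.618 = 3.02 × 10^(-4.85)

(a) ≈ 1.618 (golden ratio); (b) |e_{n+1}| ≈ 4.226e-05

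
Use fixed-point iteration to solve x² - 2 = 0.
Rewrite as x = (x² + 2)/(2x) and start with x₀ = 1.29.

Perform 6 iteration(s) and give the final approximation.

Equation: x² - 2 = 0
Fixed-point form: x = (x² + 2)/(2x)
x₀ = 1.29

x_1 = g(1.290000) = 1.420194
x_2 = g(1.420194) = 1.414226
x_3 = g(1.414226) = 1.414214
x_4 = g(1.414214) = 1.414214
x_5 = g(1.414214) = 1.414214
x_6 = g(1.414214) = 1.414214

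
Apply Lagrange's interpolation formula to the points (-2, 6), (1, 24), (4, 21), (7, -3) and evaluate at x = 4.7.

Lagrange interpolation formula:
P(x) = Σ yᵢ × Lᵢ(x)
where Lᵢ(x) = Π_{j≠i} (x - xⱼ)/(xᵢ - xⱼ)

L_0(4.7) = (4.7 - 1)/(-2 - 1) × (4.7 - 4)/(-2 - 4) × (4.7 - 7)/(-2 - 7) = 0.036772
L_1(4.7) = (4.7 - (-2))/(1 - (-2)) × (4.7 - 4)/(1 - 4) × (4.7 - 7)/(1 - 7) = -0.199759
L_2(4.7) = (4.7 - (-2))/(4 - (-2)) × (4.7 - 1)/(4 - 1) × (4.7 - 7)/(4 - 7) = 1.055870
L_3(4.7) = (4.7 - (-2))/(7 - (-2)) × (4.7 - 1)/(7 - 1) × (4.7 - 4)/(7 - 4) = 0.107117

P(4.7) = 6×L_0(4.7) + 24×L_1(4.7) + 21×L_2(4.7) + (-3)×L_3(4.7)
P(4.7) = 17.278333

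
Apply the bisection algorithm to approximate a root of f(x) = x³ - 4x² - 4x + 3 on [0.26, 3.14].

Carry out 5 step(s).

f(x) = x³ - 4x² - 4x + 3
Initial interval: [0.26, 3.14]

Iteration 1:
  c_1 = (0.260000 + 3.140000)/2 = 1.700000
  f(c_1) = f(1.700000) = -10.447000
  f(a) × f(c) < 0, new interval: [0.260000, 1.700000]
Iteration 2:
  c_2 = (0.260000 + 1.700000)/2 = 0.980000
  f(c_2) = f(0.980000) = -3.820408
  f(a) × f(c) < 0, new interval: [0.260000, 0.980000]
Iteration 3:
  c_3 = (0.260000 + 0.980000)/2 = 0.620000
  f(c_3) = f(0.620000) = -0.779272
  f(a) × f(c) < 0, new interval: [0.260000, 0.620000]
Iteration 4:
  c_4 = (0.260000 + 0.620000)/2 = 0.440000
  f(c_4) = f(0.440000) = 0.550784
  f(a) × f(c) ≥ 0, new interval: [0.440000, 0.620000]
Iteration 5:
  c_5 = (0.440000 + 0.620000)/2 = 0.530000
  f(c_5) = f(0.530000) = -0.094723
  f(a) × f(c) < 0, new interval: [0.440000, 0.530000]

After 5 iteration(s), the approximation is c_5 = 0.530000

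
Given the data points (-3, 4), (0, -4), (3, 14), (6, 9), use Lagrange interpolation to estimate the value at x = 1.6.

Lagrange interpolation formula:
P(x) = Σ yᵢ × Lᵢ(x)
where Lᵢ(x) = Π_{j≠i} (x - xⱼ)/(xᵢ - xⱼ)

L_0(1.6) = (1.6 - 0)/(-3 - 0) × (1.6 - 3)/(-3 - 3) × (1.6 - 6)/(-3 - 6) = -0.060840
L_1(1.6) = (1.6 - (-3))/(0 - (-3)) × (1.6 - 3)/(0 - 3) × (1.6 - 6)/(0 - 6) = 0.524741
L_2(1.6) = (1.6 - (-3))/(3 - (-3)) × (1.6 - 0)/(3 - 0) × (1.6 - 6)/(3 - 6) = 0.599704
L_3(1.6) = (1.6 - (-3))/(6 - (-3)) × (1.6 - 0)/(6 - 0) × (1.6 - 3)/(6 - 3) = -0.063605

P(1.6) = 4×L_0(1.6) + (-4)×L_1(1.6) + 14×L_2(1.6) + 9×L_3(1.6)
P(1.6) = 5.481086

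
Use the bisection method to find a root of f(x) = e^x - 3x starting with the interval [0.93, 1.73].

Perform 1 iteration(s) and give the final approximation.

f(x) = e^x - 3x
Initial interval: [0.93, 1.73]

Iteration 1:
  c_1 = (0.930000 + 1.730000)/2 = 1.330000
  f(c_1) = f(1.330000) = -0.208957
  f(a) × f(c) ≥ 0, new interval: [1.330000, 1.730000]

After 1 iteration(s), the approximation is c_1 = 1.330000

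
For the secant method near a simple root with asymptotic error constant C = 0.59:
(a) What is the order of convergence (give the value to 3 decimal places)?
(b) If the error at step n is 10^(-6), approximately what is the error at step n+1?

(a) Secant method has superlinear convergence with order φ = (1+√5)/2 ≈ 1.618.
    This means |e_{n+1}| ≈ C|e_n|^1.618.

(b) With |e_n| = 10^(-6) and C = 0.59:
    |e_{n+1}| ≈ 0.59 × (10^(-6))^1.618 = 0.59 × 10^(-9.71)

(a) ≈ 1.618 (golden ratio); (b) |e_{n+1}| ≈ 1.155e-10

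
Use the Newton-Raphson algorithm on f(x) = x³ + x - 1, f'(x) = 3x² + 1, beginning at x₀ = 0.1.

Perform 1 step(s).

f(x) = x³ + x - 1
f'(x) = 3x² + 1
x₀ = 0.1

Newton-Raphson formula: x_{n+1} = x_n - f(x_n)/f'(x_n)

Iteration 1:
  f(0.100000) = -0.899000
  f'(0.100000) = 1.030000
  x_1 = 0.100000 - (-0.899000)/1.030000 = 0.972816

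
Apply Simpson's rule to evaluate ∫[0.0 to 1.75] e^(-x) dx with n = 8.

f(x) = e^(-x)
a = 0.0, b = 1.75, n = 8
h = (b - a)/n = 0.218750

Simpson's rule: (h/3)[f(x₀) + 4f(x₁) + 2f(x₂) + ... + f(xₙ)]

x_0 = 0.0000, f(x_0) = 1.000000, coefficient = 1
x_1 = 0.2188, f(x_1) = 0.803523, coefficient = 4
x_2 = 0.4375, f(x_2) = 0.645649, coefficient = 2
x_3 = 0.6562, f(x_3) = 0.518793, coefficient = 4
x_4 = 0.8750, f(x_4) = 0.416862, coefficient = 2
x_5 = 1.0938, f(x_5) = 0.334958, coefficient = 4
x_6 = 1.3125, f(x_6) = 0.269146, coefficient = 2
x_7 = 1.5312, f(x_7) = 0.216265, coefficient = 4
x_8 = 1.7500, f(x_8) = 0.173774, coefficient = 1

I ≈ (0.218750/3) × 11.331244 = 0.826237
Exact value: 0.826226
Error: 0.000010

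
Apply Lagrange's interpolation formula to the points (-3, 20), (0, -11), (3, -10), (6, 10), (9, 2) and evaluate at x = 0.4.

Lagrange interpolation formula:
P(x) = Σ yᵢ × Lᵢ(x)
where Lᵢ(x) = Π_{j≠i} (x - xⱼ)/(xᵢ - xⱼ)

L_0(0.4) = (0.4 - 0)/(-3 - 0) × (0.4 - 3)/(-3 - 3) × (0.4 - 6)/(-3 - 6) × (0.4 - 9)/(-3 - 9) = -0.025765
L_1(0.4) = (0.4 - (-3))/(0 - (-3)) × (0.4 - 3)/(0 - 3) × (0.4 - 6)/(0 - 6) × (0.4 - 9)/(0 - 9) = 0.875997
L_2(0.4) = (0.4 - (-3))/(3 - (-3)) × (0.4 - 0)/(3 - 0) × (0.4 - 6)/(3 - 6) × (0.4 - 9)/(3 - 9) = 0.202153
L_3(0.4) = (0.4 - (-3))/(6 - (-3)) × (0.4 - 0)/(6 - 0) × (0.4 - 3)/(6 - 3) × (0.4 - 9)/(6 - 9) = -0.062571
L_4(0.4) = (0.4 - (-3))/(9 - (-3)) × (0.4 - 0)/(9 - 0) × (0.4 - 3)/(9 - 3) × (0.4 - 6)/(9 - 6) = 0.010186

P(0.4) = 20×L_0(0.4) + (-11)×L_1(0.4) + (-10)×L_2(0.4) + 10×L_3(0.4) + 2×L_4(0.4)
P(0.4) = -12.778127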